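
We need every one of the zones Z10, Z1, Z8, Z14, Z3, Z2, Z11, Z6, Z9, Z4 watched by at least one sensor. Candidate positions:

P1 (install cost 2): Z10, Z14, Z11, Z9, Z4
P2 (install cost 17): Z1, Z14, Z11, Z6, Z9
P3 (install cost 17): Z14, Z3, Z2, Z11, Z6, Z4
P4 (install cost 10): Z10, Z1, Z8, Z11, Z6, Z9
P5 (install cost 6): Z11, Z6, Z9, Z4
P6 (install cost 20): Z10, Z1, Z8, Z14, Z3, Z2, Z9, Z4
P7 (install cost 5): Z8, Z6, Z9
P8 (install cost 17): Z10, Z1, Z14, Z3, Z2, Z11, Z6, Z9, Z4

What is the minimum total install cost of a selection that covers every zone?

P7, P8 cover every zone at install cost 5 + 17 = 22.
Any cover uses at least 2 sensor positions; among all covering selections none totals below 22.
Greedy by coverage-per-install cost would pick P1, P7, P8 for 24 — worse than the optimum 22.

22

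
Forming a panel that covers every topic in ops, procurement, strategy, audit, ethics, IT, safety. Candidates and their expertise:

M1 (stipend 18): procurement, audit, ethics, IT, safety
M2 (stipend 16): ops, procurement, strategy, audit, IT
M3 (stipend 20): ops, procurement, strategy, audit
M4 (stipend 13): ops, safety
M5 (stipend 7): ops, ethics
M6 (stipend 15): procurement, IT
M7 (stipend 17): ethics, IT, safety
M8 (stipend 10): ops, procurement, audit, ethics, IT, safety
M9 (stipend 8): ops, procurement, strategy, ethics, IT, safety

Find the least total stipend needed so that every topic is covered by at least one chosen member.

M8, M9 cover every topic at stipend 10 + 8 = 18.
Any cover uses at least 2 members; among all covering selections none totals below 18.

18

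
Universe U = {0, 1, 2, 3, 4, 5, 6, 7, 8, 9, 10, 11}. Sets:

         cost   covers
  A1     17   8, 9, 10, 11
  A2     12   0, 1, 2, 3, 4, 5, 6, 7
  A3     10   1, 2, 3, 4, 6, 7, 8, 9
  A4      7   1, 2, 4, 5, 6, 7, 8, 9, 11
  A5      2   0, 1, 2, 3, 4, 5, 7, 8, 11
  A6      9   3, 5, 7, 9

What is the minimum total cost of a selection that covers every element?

26

A1, A4, A5 cover every element at cost 17 + 7 + 2 = 26.
Any cover uses at least 2 sets; among all covering selections none totals below 26.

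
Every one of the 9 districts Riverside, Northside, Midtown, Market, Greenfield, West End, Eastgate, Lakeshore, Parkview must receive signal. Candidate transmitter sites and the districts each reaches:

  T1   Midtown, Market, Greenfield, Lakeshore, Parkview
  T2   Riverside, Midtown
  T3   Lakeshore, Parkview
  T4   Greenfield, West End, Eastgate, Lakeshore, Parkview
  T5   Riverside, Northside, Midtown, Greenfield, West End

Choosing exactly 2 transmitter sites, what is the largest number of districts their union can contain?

Choosing T1, T5 covers {Riverside, Northside, Midtown, Market, Greenfield, West End, Lakeshore, Parkview} — 8 districts.
No choice of 2 transmitter sites does better; here Eastgate is left uncovered.

8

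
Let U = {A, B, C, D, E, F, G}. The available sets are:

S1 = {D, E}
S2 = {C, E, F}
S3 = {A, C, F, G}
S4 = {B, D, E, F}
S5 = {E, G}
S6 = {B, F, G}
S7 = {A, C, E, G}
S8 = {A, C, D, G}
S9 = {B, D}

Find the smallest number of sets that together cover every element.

2

S3, S4 together cover {A, B, C, D, E, F, G} — every element.
No single set contains all 7 elements, so 2 is optimal.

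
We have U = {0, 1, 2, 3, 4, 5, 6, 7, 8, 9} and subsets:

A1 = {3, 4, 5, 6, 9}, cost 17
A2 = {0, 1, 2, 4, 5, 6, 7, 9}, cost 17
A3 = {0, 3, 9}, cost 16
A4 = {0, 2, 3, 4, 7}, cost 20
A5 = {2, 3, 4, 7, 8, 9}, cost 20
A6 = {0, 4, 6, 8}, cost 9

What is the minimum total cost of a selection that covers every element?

37

A2, A5 cover every element at cost 17 + 20 = 37.
Any cover uses at least 2 sets; among all covering selections none totals below 37.
Greedy by coverage-per-cost would pick A2, A6, A3 for 42 — worse than the optimum 37.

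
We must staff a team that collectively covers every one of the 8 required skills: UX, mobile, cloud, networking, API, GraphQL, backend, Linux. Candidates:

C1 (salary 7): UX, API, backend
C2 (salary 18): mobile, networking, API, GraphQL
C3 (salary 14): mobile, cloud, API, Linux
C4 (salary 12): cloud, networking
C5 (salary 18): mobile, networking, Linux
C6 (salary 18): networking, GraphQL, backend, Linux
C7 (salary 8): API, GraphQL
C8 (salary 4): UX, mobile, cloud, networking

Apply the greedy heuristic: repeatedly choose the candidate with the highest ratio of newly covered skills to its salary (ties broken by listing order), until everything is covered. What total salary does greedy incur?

33

Pick 1: C8 adds 4 new (UX, mobile, cloud, networking) at salary 4 (ratio 4/4).
Pick 2: C1 adds 2 new (API, backend) at salary 7 (ratio 2/7).
Pick 3: C7 adds 1 new (GraphQL) at salary 8 (ratio 1/8).
Pick 4: C3 adds 1 new (Linux) at salary 14 (ratio 1/14).
Greedy total salary: 4 + 7 + 8 + 14 = 33. (The true optimum is 29, so greedy overshoots here.)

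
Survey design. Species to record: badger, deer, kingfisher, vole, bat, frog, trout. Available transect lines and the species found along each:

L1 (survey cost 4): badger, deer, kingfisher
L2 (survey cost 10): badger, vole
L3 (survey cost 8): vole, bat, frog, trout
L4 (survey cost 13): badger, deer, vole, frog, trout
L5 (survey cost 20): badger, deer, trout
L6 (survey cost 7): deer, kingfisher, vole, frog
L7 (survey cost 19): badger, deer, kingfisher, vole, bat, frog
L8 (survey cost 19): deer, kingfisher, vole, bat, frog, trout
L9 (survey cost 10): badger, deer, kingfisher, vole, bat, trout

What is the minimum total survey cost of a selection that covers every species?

L1, L3 cover every species at survey cost 4 + 8 = 12.
Any cover uses at least 2 transects; among all covering selections none totals below 12.

12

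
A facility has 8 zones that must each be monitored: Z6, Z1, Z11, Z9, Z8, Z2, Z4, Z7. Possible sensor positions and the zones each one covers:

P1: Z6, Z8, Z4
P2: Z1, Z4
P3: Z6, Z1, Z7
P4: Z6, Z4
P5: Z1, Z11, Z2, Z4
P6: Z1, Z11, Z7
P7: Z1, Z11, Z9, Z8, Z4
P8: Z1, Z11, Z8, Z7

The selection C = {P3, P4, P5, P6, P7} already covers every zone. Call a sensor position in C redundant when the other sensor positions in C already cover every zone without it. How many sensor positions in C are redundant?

3

Drop P3: the rest still cover every zone — redundant.
Drop P4: the rest still cover every zone — redundant.
Drop P5: Z2 uncovered — not redundant.
Drop P6: the rest still cover every zone — redundant.
Drop P7: Z9, Z8 uncovered — not redundant.
3 redundant: P3, P4, P6.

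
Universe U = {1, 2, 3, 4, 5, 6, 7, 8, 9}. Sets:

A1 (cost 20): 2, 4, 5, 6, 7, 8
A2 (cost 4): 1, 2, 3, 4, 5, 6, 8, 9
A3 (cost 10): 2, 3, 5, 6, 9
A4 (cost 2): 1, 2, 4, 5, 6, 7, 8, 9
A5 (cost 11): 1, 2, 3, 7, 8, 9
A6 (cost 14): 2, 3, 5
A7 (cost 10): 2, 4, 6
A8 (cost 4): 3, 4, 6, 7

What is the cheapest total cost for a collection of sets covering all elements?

6

A2, A4 cover every element at cost 4 + 2 = 6.
Any cover uses at least 2 sets; among all covering selections none totals below 6.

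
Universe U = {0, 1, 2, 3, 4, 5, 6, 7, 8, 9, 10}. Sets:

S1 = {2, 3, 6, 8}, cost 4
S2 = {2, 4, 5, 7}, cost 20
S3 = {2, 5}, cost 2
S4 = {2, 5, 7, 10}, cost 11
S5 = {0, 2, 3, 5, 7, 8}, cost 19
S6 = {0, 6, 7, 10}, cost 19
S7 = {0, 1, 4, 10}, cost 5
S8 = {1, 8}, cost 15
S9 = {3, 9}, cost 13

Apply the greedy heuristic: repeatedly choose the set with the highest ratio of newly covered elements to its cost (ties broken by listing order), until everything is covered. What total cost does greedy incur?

Pick 1: S1 adds 4 new (2, 3, 6, 8) at cost 4 (ratio 4/4).
Pick 2: S7 adds 4 new (0, 1, 4, 10) at cost 5 (ratio 4/5).
Pick 3: S3 adds 1 new (5) at cost 2 (ratio 1/2).
Pick 4: S4 adds 1 new (7) at cost 11 (ratio 1/11).
Pick 5: S9 adds 1 new (9) at cost 13 (ratio 1/13).
Greedy total cost: 4 + 5 + 2 + 11 + 13 = 35. (The true optimum is 33, so greedy overshoots here.)

35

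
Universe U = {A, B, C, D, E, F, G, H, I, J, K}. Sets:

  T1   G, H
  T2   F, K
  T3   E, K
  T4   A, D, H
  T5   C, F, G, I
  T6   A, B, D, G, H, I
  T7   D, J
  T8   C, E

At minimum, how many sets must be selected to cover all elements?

4

T2, T6, T7, T8 together cover {A, B, C, D, E, F, G, H, I, J, K} — every element.
No 3 of the 8 sets cover everything (all 56 triples fall short), so 4 is minimum.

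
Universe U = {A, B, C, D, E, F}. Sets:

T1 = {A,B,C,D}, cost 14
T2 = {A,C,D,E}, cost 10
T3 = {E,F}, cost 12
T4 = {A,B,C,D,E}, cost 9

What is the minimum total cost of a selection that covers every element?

T3, T4 cover every element at cost 12 + 9 = 21.
Any cover uses at least 2 sets; among all covering selections none totals below 21.

21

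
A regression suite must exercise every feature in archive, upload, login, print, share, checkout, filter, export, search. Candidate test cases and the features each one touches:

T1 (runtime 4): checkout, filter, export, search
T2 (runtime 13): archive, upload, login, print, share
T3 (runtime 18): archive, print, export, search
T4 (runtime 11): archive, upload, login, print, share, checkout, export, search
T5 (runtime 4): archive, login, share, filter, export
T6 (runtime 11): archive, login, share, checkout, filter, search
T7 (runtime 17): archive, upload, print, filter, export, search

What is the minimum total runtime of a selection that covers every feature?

T1, T4 cover every feature at runtime 4 + 11 = 15.
Any cover uses at least 2 test cases; among all covering selections none totals below 15.

15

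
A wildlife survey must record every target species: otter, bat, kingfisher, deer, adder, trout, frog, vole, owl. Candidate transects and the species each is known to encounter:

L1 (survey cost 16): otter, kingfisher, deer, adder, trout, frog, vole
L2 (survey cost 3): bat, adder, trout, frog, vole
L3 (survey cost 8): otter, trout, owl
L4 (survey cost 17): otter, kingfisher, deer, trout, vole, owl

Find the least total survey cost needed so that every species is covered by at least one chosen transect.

L2, L4 cover every species at survey cost 3 + 17 = 20.
Any cover uses at least 2 transects; among all covering selections none totals below 20.
Greedy by coverage-per-survey cost would pick L2, L3, L1 for 27 — worse than the optimum 20.

20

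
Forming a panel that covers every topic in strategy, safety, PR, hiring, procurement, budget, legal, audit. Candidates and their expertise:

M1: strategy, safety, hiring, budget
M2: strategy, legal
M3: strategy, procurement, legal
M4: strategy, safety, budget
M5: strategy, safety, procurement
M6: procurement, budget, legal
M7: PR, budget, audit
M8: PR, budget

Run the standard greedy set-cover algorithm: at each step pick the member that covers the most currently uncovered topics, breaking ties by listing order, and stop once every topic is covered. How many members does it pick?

3

Pick 1: M1 covers 4 new topics (strategy, safety, hiring, budget).
Pick 2: M3 covers 2 new topics (procurement, legal).
Pick 3: M7 covers 2 new topics (PR, audit).
Greedy uses 3 members.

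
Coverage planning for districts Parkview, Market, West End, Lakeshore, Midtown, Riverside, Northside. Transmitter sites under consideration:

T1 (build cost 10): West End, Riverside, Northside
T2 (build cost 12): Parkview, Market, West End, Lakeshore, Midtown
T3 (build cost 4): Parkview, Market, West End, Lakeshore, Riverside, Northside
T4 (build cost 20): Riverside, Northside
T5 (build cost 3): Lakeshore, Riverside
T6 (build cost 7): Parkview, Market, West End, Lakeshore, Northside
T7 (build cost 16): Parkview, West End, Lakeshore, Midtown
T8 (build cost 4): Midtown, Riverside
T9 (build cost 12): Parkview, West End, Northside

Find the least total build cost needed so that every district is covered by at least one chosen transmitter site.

T3, T8 cover every district at build cost 4 + 4 = 8.
Any cover uses at least 2 transmitter sites; among all covering selections none totals below 8.

8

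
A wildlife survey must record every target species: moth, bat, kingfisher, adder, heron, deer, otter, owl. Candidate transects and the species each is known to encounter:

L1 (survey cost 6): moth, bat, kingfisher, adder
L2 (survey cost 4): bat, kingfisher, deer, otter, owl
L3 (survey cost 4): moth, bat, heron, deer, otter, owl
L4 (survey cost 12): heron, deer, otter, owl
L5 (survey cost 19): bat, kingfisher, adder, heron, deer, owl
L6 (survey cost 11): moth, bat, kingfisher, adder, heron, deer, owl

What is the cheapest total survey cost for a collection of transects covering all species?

L1, L3 cover every species at survey cost 6 + 4 = 10.
Any cover uses at least 2 transects; among all covering selections none totals below 10.

10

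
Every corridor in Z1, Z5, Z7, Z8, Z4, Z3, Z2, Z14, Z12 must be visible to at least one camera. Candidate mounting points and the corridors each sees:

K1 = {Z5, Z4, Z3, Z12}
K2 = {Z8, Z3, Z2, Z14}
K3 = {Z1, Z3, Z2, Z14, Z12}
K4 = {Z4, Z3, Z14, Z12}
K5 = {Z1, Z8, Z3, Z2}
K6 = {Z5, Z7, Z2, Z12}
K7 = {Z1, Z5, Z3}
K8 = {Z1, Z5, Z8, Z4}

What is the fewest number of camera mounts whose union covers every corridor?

K2, K6, K8 together cover {Z1, Z5, Z7, Z8, Z4, Z3, Z2, Z14, Z12} — every corridor.
No 2 of the 8 camera mounts cover everything (all 28 pairs fall short), so 3 is minimum.

3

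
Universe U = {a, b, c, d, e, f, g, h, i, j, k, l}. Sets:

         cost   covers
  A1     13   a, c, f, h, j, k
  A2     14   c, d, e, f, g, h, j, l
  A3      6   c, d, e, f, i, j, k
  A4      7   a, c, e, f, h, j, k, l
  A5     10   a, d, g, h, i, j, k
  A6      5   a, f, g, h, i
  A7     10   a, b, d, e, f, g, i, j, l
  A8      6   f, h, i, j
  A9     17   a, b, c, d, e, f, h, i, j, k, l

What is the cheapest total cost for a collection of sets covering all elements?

A4, A7 cover every element at cost 7 + 10 = 17.
Any cover uses at least 2 sets; among all covering selections none totals below 17.
Greedy by coverage-per-cost would pick A3, A6, A7 for 21 — worse than the optimum 17.

17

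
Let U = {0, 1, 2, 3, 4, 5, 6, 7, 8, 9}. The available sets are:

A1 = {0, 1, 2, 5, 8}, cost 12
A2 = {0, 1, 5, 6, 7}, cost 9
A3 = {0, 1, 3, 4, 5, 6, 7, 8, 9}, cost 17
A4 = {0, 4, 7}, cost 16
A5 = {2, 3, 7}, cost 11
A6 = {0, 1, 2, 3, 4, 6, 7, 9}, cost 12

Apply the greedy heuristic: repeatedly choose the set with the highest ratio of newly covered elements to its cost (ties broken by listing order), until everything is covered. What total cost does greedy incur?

24

Pick 1: A6 adds 8 new (0, 1, 2, 3, 4, 6, 7, 9) at cost 12 (ratio 8/12).
Pick 2: A1 adds 2 new (5, 8) at cost 12 (ratio 2/12).
Greedy total cost: 12 + 12 = 24.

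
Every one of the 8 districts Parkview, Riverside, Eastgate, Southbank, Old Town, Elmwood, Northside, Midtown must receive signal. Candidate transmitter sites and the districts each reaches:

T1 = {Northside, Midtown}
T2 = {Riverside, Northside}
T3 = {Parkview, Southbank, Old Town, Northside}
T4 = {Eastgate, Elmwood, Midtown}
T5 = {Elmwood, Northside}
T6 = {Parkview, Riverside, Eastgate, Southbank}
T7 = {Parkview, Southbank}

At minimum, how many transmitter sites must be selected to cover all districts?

3

T2, T3, T4 together cover {Parkview, Riverside, Eastgate, Southbank, Old Town, Elmwood, Northside, Midtown} — every district.
No 2 of the 7 transmitter sites cover everything (all 21 pairs fall short), so 3 is minimum.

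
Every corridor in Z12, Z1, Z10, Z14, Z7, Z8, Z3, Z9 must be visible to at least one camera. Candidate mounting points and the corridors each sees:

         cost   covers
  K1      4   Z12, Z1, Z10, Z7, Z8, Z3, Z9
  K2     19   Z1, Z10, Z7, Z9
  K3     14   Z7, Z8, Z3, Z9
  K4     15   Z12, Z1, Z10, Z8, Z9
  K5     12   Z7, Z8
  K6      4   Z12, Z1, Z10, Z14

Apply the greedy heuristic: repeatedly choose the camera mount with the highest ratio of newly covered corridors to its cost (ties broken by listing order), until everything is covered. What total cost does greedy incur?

Pick 1: K1 adds 7 new (Z12, Z1, Z10, Z7, Z8, Z3, Z9) at cost 4 (ratio 7/4).
Pick 2: K6 adds 1 new (Z14) at cost 4 (ratio 1/4).
Greedy total cost: 4 + 4 = 8.

8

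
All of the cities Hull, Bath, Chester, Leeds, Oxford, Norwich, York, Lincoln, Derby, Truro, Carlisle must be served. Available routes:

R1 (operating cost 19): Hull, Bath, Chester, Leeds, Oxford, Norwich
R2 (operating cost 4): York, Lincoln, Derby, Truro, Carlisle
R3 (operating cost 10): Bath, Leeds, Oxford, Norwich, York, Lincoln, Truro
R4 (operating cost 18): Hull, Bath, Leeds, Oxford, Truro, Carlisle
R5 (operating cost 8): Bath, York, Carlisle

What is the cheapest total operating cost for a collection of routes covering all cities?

23

R1, R2 cover every city at operating cost 19 + 4 = 23.
Any cover uses at least 2 routes; among all covering selections none totals below 23.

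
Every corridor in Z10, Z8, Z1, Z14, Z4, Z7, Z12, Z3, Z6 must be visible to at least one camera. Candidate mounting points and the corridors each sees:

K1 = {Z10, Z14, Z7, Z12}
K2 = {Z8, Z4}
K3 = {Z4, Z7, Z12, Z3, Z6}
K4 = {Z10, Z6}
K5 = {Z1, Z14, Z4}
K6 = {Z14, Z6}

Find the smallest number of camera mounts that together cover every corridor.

4

K1, K2, K3, K5 together cover {Z10, Z8, Z1, Z14, Z4, Z7, Z12, Z3, Z6} — every corridor.
No 3 of the 6 camera mounts cover everything (all 20 triples fall short), so 4 is minimum.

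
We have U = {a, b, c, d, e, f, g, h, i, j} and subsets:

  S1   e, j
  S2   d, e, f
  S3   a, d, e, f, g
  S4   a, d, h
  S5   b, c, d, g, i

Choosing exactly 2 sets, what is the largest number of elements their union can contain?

8

Choosing S3, S5 covers {a, b, c, d, e, f, g, i} — 8 elements.
No choice of 2 sets does better; here h, j are left uncovered.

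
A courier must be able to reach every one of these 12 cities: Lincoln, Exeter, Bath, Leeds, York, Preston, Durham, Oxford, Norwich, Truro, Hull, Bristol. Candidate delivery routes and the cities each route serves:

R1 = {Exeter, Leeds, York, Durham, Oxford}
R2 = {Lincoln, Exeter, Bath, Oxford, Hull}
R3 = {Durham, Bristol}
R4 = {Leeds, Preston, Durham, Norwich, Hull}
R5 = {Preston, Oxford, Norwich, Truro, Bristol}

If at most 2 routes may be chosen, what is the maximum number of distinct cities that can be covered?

9

Choosing R1, R5 covers {Exeter, Leeds, York, Preston, Durham, Oxford, Norwich, Truro, Bristol} — 9 cities.
No choice of 2 routes does better; here Lincoln, Bath, Hull are left uncovered.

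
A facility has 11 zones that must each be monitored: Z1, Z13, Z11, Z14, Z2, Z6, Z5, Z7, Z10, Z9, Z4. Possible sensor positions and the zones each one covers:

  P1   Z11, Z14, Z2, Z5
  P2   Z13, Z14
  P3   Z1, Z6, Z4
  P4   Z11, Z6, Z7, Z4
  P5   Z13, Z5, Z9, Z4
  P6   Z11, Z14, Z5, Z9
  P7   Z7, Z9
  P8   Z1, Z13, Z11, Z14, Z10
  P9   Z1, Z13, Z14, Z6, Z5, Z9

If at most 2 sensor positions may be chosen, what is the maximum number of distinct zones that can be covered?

Choosing P4, P9 covers {Z1, Z13, Z11, Z14, Z6, Z5, Z7, Z9, Z4} — 9 zones.
No choice of 2 sensor positions does better; here Z2, Z10 are left uncovered.

9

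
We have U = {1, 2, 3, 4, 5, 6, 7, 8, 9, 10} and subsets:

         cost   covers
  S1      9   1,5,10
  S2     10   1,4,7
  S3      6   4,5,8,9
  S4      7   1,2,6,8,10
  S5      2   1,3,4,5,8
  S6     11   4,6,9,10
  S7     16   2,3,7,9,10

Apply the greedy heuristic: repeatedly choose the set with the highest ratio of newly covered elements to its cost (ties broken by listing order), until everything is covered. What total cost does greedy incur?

25

Pick 1: S5 adds 5 new (1, 3, 4, 5, 8) at cost 2 (ratio 5/2).
Pick 2: S4 adds 3 new (2, 6, 10) at cost 7 (ratio 3/7).
Pick 3: S3 adds 1 new (9) at cost 6 (ratio 1/6).
Pick 4: S2 adds 1 new (7) at cost 10 (ratio 1/10).
Greedy total cost: 2 + 7 + 6 + 10 = 25.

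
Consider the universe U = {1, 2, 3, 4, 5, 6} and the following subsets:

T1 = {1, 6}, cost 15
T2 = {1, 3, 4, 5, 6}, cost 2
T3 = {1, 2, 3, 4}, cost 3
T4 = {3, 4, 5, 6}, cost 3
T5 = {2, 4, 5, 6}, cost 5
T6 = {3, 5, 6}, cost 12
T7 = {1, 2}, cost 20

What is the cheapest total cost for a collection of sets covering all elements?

T2, T3 cover every element at cost 2 + 3 = 5.
Any cover uses at least 2 sets; among all covering selections none totals below 5.

5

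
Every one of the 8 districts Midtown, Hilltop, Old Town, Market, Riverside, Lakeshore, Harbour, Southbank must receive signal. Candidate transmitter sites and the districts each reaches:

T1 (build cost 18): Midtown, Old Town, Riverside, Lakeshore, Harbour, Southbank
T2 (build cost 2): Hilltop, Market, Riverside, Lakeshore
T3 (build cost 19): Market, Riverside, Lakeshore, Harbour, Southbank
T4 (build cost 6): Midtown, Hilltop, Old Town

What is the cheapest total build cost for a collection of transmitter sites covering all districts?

T1, T2 cover every district at build cost 18 + 2 = 20.
Any cover uses at least 2 transmitter sites; among all covering selections none totals below 20.

20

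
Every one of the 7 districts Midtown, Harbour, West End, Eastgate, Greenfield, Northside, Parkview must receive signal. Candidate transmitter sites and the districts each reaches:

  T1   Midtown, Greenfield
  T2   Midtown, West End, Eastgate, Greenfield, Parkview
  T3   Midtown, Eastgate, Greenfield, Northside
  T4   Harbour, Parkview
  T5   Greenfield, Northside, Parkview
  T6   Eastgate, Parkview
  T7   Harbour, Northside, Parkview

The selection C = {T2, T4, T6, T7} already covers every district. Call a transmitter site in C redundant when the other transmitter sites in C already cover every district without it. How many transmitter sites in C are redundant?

Drop T2: Midtown, West End, Greenfield uncovered — not redundant.
Drop T4: the rest still cover every district — redundant.
Drop T6: the rest still cover every district — redundant.
Drop T7: Northside uncovered — not redundant.
2 redundant: T4, T6.

2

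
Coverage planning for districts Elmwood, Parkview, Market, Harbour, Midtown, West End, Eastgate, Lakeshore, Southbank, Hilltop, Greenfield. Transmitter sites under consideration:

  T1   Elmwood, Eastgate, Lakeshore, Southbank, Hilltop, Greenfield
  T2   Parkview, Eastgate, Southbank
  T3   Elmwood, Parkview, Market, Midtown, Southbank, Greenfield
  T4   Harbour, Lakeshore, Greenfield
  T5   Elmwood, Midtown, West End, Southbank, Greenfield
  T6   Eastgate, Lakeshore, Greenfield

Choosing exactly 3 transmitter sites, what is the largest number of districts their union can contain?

10

Choosing T1, T3, T4 covers {Elmwood, Parkview, Market, Harbour, Midtown, Eastgate, Lakeshore, Southbank, Hilltop, Greenfield} — 10 districts.
No choice of 3 transmitter sites does better; here West End is left uncovered.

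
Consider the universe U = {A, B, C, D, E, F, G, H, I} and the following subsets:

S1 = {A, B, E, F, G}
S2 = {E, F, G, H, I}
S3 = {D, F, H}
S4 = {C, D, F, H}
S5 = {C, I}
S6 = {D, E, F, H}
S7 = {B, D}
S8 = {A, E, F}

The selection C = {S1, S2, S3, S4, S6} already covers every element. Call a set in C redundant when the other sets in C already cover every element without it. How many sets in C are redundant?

2

Drop S1: A, B uncovered — not redundant.
Drop S2: I uncovered — not redundant.
Drop S3: the rest still cover every element — redundant.
Drop S4: C uncovered — not redundant.
Drop S6: the rest still cover every element — redundant.
2 redundant: S3, S6.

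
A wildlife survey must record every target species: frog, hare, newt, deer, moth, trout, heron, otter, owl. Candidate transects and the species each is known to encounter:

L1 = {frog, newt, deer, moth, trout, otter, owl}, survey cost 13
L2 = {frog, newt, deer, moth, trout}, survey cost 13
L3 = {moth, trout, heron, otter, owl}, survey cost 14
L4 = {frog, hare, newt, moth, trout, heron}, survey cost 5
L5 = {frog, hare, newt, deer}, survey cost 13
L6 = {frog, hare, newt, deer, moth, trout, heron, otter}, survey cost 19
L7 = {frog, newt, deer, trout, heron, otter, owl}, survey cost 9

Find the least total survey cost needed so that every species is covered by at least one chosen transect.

L4, L7 cover every species at survey cost 5 + 9 = 14.
Any cover uses at least 2 transects; among all covering selections none totals below 14.

14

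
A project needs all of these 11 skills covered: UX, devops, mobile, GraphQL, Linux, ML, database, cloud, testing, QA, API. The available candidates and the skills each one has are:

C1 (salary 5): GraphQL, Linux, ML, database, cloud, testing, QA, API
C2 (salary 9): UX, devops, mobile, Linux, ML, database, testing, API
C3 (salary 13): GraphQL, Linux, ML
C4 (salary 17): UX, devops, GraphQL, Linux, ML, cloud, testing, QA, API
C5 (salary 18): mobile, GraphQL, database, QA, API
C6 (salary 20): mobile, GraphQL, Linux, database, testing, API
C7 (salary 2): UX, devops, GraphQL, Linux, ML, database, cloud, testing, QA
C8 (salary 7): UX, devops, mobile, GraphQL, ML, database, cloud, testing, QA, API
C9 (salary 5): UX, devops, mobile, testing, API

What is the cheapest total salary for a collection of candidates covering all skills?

C7, C9 cover every skill at salary 2 + 5 = 7.
Any cover uses at least 2 candidates; among all covering selections none totals below 7.

7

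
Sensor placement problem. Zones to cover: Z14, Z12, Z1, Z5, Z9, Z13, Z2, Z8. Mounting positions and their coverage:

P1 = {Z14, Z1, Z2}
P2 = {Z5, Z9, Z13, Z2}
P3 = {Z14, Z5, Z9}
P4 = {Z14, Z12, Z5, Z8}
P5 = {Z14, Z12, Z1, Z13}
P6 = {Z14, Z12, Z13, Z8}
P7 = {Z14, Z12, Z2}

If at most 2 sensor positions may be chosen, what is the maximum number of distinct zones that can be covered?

7

Choosing P2, P4 covers {Z14, Z12, Z5, Z9, Z13, Z2, Z8} — 7 zones.
No choice of 2 sensor positions does better; here Z1 is left uncovered.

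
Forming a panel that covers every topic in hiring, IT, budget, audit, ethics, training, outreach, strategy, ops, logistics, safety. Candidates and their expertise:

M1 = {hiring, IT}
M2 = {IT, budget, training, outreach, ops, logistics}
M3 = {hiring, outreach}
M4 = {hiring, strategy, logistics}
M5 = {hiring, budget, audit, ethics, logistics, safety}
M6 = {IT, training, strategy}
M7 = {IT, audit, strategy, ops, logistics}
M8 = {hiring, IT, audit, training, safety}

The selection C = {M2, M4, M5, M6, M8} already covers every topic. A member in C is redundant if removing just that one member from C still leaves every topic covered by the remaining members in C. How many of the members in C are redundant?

Drop M2: outreach, ops uncovered — not redundant.
Drop M4: the rest still cover every topic — redundant.
Drop M5: ethics uncovered — not redundant.
Drop M6: the rest still cover every topic — redundant.
Drop M8: the rest still cover every topic — redundant.
3 redundant: M4, M6, M8.

3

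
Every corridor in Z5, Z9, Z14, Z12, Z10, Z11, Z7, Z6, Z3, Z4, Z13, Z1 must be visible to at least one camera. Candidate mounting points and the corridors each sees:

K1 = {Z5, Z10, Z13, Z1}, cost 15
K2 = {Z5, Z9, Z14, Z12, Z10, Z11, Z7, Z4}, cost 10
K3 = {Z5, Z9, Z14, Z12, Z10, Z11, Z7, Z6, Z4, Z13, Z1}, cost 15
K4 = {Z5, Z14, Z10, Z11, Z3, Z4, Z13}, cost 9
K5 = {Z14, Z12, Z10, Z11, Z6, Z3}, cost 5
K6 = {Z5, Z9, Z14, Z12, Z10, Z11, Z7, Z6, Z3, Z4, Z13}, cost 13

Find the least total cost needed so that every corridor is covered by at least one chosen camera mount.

K3, K5 cover every corridor at cost 15 + 5 = 20.
Any cover uses at least 2 camera mounts; among all covering selections none totals below 20.
Greedy by coverage-per-cost would pick K5, K2, K1 for 30 — worse than the optimum 20.

20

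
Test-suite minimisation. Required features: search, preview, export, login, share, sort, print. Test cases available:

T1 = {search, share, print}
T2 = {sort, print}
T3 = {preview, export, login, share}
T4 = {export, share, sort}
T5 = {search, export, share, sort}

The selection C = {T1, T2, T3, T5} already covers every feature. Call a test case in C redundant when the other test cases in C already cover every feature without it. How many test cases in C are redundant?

3

Drop T1: the rest still cover every feature — redundant.
Drop T2: the rest still cover every feature — redundant.
Drop T3: preview, login uncovered — not redundant.
Drop T5: the rest still cover every feature — redundant.
3 redundant: T1, T2, T5.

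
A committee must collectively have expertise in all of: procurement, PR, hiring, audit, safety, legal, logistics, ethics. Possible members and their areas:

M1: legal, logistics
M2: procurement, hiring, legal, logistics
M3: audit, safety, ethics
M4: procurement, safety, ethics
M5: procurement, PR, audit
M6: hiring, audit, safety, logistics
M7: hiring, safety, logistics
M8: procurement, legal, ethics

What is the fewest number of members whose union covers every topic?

3

M2, M3, M5 together cover {procurement, PR, hiring, audit, safety, legal, logistics, ethics} — every topic.
No 2 of the 8 members cover everything (all 28 pairs fall short), so 3 is minimum.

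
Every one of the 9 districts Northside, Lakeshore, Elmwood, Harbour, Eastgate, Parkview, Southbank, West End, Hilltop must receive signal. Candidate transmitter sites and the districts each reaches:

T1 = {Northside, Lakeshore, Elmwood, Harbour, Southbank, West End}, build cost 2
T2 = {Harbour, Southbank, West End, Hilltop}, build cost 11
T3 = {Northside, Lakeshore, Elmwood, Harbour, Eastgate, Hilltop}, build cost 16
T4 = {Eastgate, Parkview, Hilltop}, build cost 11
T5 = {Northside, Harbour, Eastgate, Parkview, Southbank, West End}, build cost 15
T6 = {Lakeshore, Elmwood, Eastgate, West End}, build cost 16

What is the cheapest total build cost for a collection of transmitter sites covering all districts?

T1, T4 cover every district at build cost 2 + 11 = 13.
Any cover uses at least 2 transmitter sites; among all covering selections none totals below 13.

13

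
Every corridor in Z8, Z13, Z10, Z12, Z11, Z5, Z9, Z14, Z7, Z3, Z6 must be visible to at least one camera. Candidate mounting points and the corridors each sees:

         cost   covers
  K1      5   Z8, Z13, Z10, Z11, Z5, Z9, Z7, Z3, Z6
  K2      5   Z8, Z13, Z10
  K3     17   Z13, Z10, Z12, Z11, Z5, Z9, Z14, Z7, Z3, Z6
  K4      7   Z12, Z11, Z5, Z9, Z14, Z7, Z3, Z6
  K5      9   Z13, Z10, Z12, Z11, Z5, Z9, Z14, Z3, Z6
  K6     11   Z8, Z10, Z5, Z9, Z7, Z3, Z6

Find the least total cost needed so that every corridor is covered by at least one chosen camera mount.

12

K1, K4 cover every corridor at cost 5 + 7 = 12.
Any cover uses at least 2 camera mounts; among all covering selections none totals below 12.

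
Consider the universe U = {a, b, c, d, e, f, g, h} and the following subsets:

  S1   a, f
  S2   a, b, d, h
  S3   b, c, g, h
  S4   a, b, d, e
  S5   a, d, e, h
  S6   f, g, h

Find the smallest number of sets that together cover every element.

S1, S3, S4 together cover {a, b, c, d, e, f, g, h} — every element.
No 2 of the 6 sets cover everything (all 15 pairs fall short), so 3 is minimum.
Greedy (largest uncovered first) would take S2, S3, S1, S4 — 4 sets — but 3 suffice.

3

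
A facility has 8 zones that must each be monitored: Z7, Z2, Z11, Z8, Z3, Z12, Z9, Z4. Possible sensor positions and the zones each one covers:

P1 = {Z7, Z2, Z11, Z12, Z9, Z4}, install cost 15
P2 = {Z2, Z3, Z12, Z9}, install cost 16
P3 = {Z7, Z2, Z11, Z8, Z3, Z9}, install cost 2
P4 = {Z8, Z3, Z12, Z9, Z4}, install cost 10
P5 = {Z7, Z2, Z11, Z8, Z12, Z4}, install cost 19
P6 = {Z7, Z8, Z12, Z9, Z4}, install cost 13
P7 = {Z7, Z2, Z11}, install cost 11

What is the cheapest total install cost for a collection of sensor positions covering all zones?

12

P3, P4 cover every zone at install cost 2 + 10 = 12.
Any cover uses at least 2 sensor positions; among all covering selections none totals below 12.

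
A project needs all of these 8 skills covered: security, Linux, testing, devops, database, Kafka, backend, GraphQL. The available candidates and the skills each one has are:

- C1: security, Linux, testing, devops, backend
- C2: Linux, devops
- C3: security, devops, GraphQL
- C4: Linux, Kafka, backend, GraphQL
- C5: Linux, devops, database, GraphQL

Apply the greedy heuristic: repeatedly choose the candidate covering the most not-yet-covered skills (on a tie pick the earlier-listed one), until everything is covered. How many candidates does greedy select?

3

Pick 1: C1 covers 5 new skills (security, Linux, testing, devops, backend).
Pick 2: C4 covers 2 new skills (Kafka, GraphQL).
Pick 3: C5 covers 1 new skills (database).
Greedy uses 3 candidates.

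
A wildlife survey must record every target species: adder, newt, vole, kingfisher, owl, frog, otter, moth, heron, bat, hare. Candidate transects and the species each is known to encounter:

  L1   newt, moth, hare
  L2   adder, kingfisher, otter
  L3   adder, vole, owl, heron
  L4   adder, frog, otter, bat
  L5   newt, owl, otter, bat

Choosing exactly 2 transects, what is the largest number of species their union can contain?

7

Choosing L1, L3 covers {adder, newt, vole, owl, moth, heron, hare} — 7 species.
No choice of 2 transects does better; here kingfisher, frog, otter, bat are left uncovered.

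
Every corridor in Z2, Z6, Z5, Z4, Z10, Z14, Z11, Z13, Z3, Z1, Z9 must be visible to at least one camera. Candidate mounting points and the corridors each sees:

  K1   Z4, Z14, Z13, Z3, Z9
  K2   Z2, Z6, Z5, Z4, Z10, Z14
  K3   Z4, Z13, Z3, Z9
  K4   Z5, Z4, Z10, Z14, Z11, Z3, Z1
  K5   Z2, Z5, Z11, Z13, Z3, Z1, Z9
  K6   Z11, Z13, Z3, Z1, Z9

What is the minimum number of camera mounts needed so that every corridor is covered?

2

K2, K5 together cover {Z2, Z6, Z5, Z4, Z10, Z14, Z11, Z13, Z3, Z1, Z9} — every corridor.
No single camera mount contains all 11 corridors, so 2 is optimal.
Greedy (largest uncovered first) would take K4, K5, K2 — 3 camera mounts — but 2 suffice.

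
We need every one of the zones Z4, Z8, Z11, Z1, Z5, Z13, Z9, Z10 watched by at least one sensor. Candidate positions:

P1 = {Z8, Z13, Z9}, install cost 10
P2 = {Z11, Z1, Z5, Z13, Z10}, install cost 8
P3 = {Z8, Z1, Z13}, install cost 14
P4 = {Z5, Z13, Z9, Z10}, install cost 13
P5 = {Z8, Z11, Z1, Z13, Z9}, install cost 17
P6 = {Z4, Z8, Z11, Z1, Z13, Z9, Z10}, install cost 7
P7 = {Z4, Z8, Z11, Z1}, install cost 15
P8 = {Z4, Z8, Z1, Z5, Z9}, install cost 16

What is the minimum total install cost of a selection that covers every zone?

P2, P6 cover every zone at install cost 8 + 7 = 15.
Any cover uses at least 2 sensor positions; among all covering selections none totals below 15.

15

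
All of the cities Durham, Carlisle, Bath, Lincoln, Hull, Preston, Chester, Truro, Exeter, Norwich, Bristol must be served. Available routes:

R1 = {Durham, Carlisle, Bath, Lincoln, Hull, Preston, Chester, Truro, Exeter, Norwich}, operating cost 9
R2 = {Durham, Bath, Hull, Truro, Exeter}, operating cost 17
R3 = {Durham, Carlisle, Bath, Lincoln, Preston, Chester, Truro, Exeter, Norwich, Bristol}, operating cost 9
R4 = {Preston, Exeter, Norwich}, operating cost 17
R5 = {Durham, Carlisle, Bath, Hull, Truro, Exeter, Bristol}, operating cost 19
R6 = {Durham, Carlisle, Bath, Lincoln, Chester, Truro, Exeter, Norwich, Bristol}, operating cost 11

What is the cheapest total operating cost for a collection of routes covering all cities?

18

R1, R3 cover every city at operating cost 9 + 9 = 18.
Any cover uses at least 2 routes; among all covering selections none totals below 18.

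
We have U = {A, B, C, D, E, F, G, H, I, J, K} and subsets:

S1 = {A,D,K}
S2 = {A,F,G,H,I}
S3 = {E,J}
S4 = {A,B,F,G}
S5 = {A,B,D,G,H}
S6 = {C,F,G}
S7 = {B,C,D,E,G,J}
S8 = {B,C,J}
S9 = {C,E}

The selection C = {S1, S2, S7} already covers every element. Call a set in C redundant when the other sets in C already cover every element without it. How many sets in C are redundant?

0

Drop S1: K uncovered — not redundant.
Drop S2: F, H, I uncovered — not redundant.
Drop S7: B, C, E, J uncovered — not redundant.
None of the sets in C is redundant.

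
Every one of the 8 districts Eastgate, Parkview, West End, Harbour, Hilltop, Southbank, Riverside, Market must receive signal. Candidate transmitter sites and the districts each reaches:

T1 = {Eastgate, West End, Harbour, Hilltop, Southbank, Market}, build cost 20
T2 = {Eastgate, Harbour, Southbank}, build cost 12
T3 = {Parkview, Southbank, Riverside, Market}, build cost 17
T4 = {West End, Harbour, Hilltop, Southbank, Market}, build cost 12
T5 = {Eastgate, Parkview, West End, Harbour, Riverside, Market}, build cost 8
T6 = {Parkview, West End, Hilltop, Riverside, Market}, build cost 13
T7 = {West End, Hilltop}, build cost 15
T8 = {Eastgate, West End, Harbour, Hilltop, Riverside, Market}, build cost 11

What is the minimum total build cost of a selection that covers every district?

T4, T5 cover every district at build cost 12 + 8 = 20.
Any cover uses at least 2 transmitter sites; among all covering selections none totals below 20.

20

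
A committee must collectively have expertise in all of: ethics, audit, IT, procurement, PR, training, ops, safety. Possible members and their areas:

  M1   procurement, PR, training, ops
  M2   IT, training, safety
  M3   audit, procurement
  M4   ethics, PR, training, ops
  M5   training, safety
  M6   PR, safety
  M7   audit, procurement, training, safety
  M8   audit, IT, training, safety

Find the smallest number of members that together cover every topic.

3

M1, M4, M8 together cover {ethics, audit, IT, procurement, PR, training, ops, safety} — every topic.
No 2 of the 8 members cover everything (all 28 pairs fall short), so 3 is minimum.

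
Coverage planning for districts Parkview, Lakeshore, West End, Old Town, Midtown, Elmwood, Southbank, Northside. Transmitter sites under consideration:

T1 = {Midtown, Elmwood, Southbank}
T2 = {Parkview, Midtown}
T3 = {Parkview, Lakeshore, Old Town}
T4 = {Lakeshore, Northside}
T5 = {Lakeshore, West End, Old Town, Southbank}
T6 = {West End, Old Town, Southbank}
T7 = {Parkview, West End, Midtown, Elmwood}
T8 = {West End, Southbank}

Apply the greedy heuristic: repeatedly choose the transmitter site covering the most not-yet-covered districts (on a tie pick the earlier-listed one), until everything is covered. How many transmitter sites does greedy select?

3

Pick 1: T5 covers 4 new districts (Lakeshore, West End, Old Town, Southbank).
Pick 2: T7 covers 3 new districts (Parkview, Midtown, Elmwood).
Pick 3: T4 covers 1 new districts (Northside).
Greedy uses 3 transmitter sites.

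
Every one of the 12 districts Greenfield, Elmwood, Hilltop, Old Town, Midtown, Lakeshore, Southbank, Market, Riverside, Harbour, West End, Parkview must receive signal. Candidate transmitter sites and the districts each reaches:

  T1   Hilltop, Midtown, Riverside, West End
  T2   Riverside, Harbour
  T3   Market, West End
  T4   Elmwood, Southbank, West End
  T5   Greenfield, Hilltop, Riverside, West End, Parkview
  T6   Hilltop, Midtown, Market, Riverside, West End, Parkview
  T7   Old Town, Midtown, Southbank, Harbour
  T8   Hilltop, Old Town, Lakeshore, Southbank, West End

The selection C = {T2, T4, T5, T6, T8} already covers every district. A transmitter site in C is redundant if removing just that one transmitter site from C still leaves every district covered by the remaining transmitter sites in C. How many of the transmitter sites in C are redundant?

0

Drop T2: Harbour uncovered — not redundant.
Drop T4: Elmwood uncovered — not redundant.
Drop T5: Greenfield uncovered — not redundant.
Drop T6: Midtown, Market uncovered — not redundant.
Drop T8: Old Town, Lakeshore uncovered — not redundant.
None of the transmitter sites in C is redundant.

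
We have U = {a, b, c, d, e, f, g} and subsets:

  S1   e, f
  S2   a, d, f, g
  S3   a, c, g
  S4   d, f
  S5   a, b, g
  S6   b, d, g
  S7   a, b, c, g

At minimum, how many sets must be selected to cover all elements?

3

S1, S2, S7 together cover {a, b, c, d, e, f, g} — every element.
No 2 of the 7 sets cover everything (all 21 pairs fall short), so 3 is minimum.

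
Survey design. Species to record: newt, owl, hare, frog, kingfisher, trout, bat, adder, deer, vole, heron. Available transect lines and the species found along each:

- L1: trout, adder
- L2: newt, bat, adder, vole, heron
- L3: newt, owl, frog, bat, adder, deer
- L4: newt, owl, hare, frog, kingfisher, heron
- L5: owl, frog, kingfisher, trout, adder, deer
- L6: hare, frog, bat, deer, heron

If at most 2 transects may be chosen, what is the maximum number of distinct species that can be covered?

Choosing L2, L5 covers {newt, owl, frog, kingfisher, trout, bat, adder, deer, vole, heron} — 10 species.
No choice of 2 transects does better; here hare is left uncovered.

10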